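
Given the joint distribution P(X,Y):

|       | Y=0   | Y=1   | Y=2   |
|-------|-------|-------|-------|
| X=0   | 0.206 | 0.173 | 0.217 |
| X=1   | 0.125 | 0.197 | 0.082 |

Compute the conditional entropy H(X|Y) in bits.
0.9388 bits

H(X|Y) = H(X,Y) - H(Y)

H(X,Y) = -Σ_{x,y} P(x,y) log₂ P(x,y). Per-cell terms -P(x,y)·log₂P(x,y):
  X=0: 0.4695, 0.4379, 0.4783
  X=1: 0.3750, 0.4617, 0.2959
Sum of the 6 terms: H(X,Y) = 2.5183 bits

Marginal of Y (column sums):
  P(Y=0) = 0.206 + 0.125 = 0.331
  P(Y=1) = 0.173 + 0.197 = 0.370
  P(Y=2) = 0.217 + 0.082 = 0.299
H(Y) = -[0.331·log₂(0.331) + 0.370·log₂(0.370) + 0.299·log₂(0.299)]
  = 0.5280 + 0.5307 + 0.5208 = 1.5795 bits

H(X|Y) = H(X,Y) - H(Y) = 2.5183 - 1.5795 = 0.9388 bits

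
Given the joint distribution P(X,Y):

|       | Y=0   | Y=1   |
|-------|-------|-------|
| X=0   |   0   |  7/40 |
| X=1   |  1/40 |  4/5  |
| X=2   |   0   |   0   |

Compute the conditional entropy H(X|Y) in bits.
0.6620 bits

H(X|Y) = H(X,Y) - H(Y)

H(X,Y) = -Σ_{x,y} P(x,y) log₂ P(x,y). Per-cell terms -P(x,y)·log₂P(x,y):
  X=0: 0.00000, 0.44005
  X=1: 0.13305, 0.25754
  X=2: 0.00000, 0.00000
  (cells with P = 0 contribute 0)
Sum of the 6 terms: H(X,Y) = 0.83064 bits

Marginal of Y (column sums):
  P(Y=0) = 0 + 1/40 + 0 = 1/40
  P(Y=1) = 7/40 + 4/5 + 0 = 39/40
H(Y) = -[(1/40)·log₂(1/40) + (39/40)·log₂(39/40)]
  = 0.13305 + 0.03561 = 0.16866 bits

H(X|Y) = H(X,Y) - H(Y) = 0.83064 - 0.16866 = 0.6620 bits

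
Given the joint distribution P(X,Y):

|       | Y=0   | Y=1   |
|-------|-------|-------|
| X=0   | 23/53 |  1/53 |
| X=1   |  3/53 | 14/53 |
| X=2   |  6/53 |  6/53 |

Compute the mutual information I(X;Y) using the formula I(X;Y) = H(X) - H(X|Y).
0.4135 bits

I(X;Y) = H(X) - H(X|Y)

Marginal of X (row sums):
  P(X=0) = 23/53 + 1/53 = 24/53
  P(X=1) = 3/53 + 14/53 = 17/53
  P(X=2) = 6/53 + 6/53 = 12/53
H(X) = -[(24/53)·log₂(24/53) + (17/53)·log₂(17/53) + (12/53)·log₂(12/53)]
  = 0.51757 + 0.52618 + 0.48520 = 1.52895 bits

Marginal of Y (column sums):
  P(Y=0) = 23/53 + 3/53 + 6/53 = 32/53
  P(Y=1) = 1/53 + 14/53 + 6/53 = 21/53
H(X|Y) = Σ_y P(y)·H(X|Y=y):
  Y=0: P(Y=0) = 32/53, P(X|Y=0) = (23/32, 3/32, 3/16) → H(X|Y=0) = 1.11542
  Y=1: P(Y=1) = 21/53, P(X|Y=1) = (1/21, 2/3, 2/7) → H(X|Y=1) = 1.11552
H(X|Y) = (32/53)·1.11542 + (21/53)·1.11552 = 1.11546 bits

I(X;Y) = H(X) - H(X|Y) = 1.52895 - 1.11546 = 0.4135 bits

Cross-check via I(X;Y) = H(X) + H(Y) - H(X,Y): computing H(Y) from the column sums and H(X,Y) from the 6 cells in the same way gives H(Y) = 0.96870 bits and H(X,Y) = 2.08416 bits, so
I(X;Y) = 1.52895 + 0.96870 - 2.08416 = 0.4135 bits ✓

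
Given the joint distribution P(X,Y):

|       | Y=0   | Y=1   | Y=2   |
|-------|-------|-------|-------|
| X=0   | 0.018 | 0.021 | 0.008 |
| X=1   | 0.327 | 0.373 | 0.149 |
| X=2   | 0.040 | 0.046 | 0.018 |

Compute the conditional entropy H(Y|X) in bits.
1.4914 bits

H(Y|X) = H(X,Y) - H(X)

H(X,Y) = -Σ_{x,y} P(x,y) log₂ P(x,y). Per-cell terms -P(x,y)·log₂P(x,y):
  X=0: 0.10433, 0.11704, 0.05573
  X=1: 0.52733, 0.53069, 0.40925
  X=2: 0.18575, 0.20434, 0.10433
Sum of the 9 terms: H(X,Y) = 2.2388 bits

Marginal of X (row sums):
  P(X=0) = 0.018 + 0.021 + 0.008 = 0.047
  P(X=1) = 0.327 + 0.373 + 0.149 = 0.849
  P(X=2) = 0.040 + 0.046 + 0.018 = 0.104
H(X) = -[0.047·log₂(0.047) + 0.849·log₂(0.849) + 0.104·log₂(0.104)]
  = 0.20733 + 0.20050 + 0.33960 = 0.7474 bits

H(Y|X) = H(X,Y) - H(X) = 2.2388 - 0.7474 = 1.4914 bits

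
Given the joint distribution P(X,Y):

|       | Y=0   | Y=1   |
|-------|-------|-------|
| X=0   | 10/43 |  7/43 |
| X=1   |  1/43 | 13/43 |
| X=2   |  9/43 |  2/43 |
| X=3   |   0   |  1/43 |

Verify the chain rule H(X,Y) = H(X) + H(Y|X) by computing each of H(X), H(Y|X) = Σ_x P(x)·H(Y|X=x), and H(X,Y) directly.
H(X) = 1.6857 bits, H(Y|X) = 0.6823 bits, H(X,Y) = 2.3680 bits

Marginal of X (row sums):
  P(X=0) = 10/43 + 7/43 = 17/43
  P(X=1) = 1/43 + 13/43 = 14/43
  P(X=2) = 9/43 + 2/43 = 11/43
  P(X=3) = 0 + 1/43 = 1/43
H(X) = -[(17/43)·log₂(17/43) + (14/43)·log₂(14/43) + (11/43)·log₂(11/43) + (1/43)·log₂(1/43)]
  = 0.52929 + 0.52709 + 0.50314 + 0.12619 = 1.6857 bits

H(Y|X) = Σ_x P(x)·H(Y|X=x):
  X=0: P(X=0) = 17/43, P(Y|X=0) = (10/17, 7/17) → H(Y|X=0) = 0.97742
  X=1: P(X=1) = 14/43, P(Y|X=1) = (1/14, 13/14) → H(Y|X=1) = 0.37123
  X=2: P(X=2) = 11/43, P(Y|X=2) = (9/11, 2/11) → H(Y|X=2) = 0.68404
  X=3: P(X=3) = 1/43, P(Y|X=3) = (0, 1) → H(Y|X=3) = 0.00000
H(Y|X) = (17/43)·0.97742 + (14/43)·0.37123 + (11/43)·0.68404 + (1/43)·0.00000 = 0.6823 bits

H(X,Y) = -Σ_{x,y} P(x,y) log₂ P(x,y). Per-cell terms -P(x,y)·log₂P(x,y):
  X=0: 0.48938, 0.42633
  X=1: 0.12619, 0.52176
  X=2: 0.47226, 0.20587
  X=3: 0.00000, 0.12619
  (cells with P = 0 contribute 0)
Sum of the 8 terms: H(X,Y) = 2.3680 bits

Chain rule check:
  H(X) + H(Y|X) = 1.6857 + 0.6823 = 2.3680 bits
  H(X,Y) = 2.3680 bits
✓ Chain rule verified.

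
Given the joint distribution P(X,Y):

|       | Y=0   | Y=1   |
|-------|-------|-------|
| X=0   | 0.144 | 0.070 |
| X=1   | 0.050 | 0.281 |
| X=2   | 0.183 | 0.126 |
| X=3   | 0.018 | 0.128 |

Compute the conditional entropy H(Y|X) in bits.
0.7779 bits

H(Y|X) = H(X,Y) - H(X)

H(X,Y) = -Σ_{x,y} P(x,y) log₂ P(x,y). Per-cell terms -P(x,y)·log₂P(x,y):
  X=0: 0.40260, 0.26856
  X=1: 0.21610, 0.51461
  X=2: 0.44837, 0.37655
  X=3: 0.10433, 0.37962
Sum of the 8 terms: H(X,Y) = 2.7107 bits

Marginal of X (row sums):
  P(X=0) = 0.144 + 0.070 = 0.214
  P(X=1) = 0.050 + 0.281 = 0.331
  P(X=2) = 0.183 + 0.126 = 0.309
  P(X=3) = 0.018 + 0.128 = 0.146
H(X) = -[0.214·log₂(0.214) + 0.331·log₂(0.331) + 0.309·log₂(0.309) + 0.146·log₂(0.146)]
  = 0.47600 + 0.52798 + 0.52355 + 0.40529 = 1.9328 bits

H(Y|X) = H(X,Y) - H(X) = 2.7107 - 1.9328 = 0.7779 bits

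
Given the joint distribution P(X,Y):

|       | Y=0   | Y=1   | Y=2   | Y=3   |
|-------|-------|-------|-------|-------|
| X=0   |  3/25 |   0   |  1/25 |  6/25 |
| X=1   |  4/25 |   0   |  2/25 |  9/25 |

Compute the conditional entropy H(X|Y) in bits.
0.9686 bits

H(X|Y) = H(X,Y) - H(Y)

H(X,Y) = -Σ_{x,y} P(x,y) log₂ P(x,y). Per-cell terms -P(x,y)·log₂P(x,y):
  X=0: 0.3671, 0.0000, 0.1858, 0.4941
  X=1: 0.4230, 0.0000, 0.2915, 0.5306
  (cells with P = 0 contribute 0)
Sum of the 8 terms: H(X,Y) = 2.2921 bits

Marginal of Y (column sums):
  P(Y=0) = 3/25 + 4/25 = 7/25
  P(Y=1) = 0 + 0 = 0
  P(Y=2) = 1/25 + 2/25 = 3/25
  P(Y=3) = 6/25 + 9/25 = 3/5
H(Y) = -[(7/25)·log₂(7/25) + (3/25)·log₂(3/25) + (3/5)·log₂(3/5)]   (outcomes with P = 0 contribute 0)
  = 0.5142 + 0.3671 + 0.4422 = 1.3235 bits

H(X|Y) = H(X,Y) - H(Y) = 2.2921 - 1.3235 = 0.9686 bits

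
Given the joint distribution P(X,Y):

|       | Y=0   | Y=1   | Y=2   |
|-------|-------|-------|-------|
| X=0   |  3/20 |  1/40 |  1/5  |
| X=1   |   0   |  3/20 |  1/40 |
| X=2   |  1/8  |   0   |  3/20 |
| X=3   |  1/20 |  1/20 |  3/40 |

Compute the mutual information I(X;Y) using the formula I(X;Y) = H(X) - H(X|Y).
0.4029 bits

I(X;Y) = H(X) - H(X|Y)

Marginal of X (row sums):
  P(X=0) = 3/20 + 1/40 + 1/5 = 3/8
  P(X=1) = 0 + 3/20 + 1/40 = 7/40
  P(X=2) = 1/8 + 0 + 3/20 = 11/40
  P(X=3) = 1/20 + 1/20 + 3/40 = 7/40
H(X) = -[(3/8)·log₂(3/8) + (7/40)·log₂(7/40) + (11/40)·log₂(11/40) + (7/40)·log₂(7/40)]
  = 0.53064 + 0.44005 + 0.51219 + 0.44005 = 1.9229 bits

Marginal of Y (column sums):
  P(Y=0) = 3/20 + 0 + 1/8 + 1/20 = 13/40
  P(Y=1) = 1/40 + 3/20 + 0 + 1/20 = 9/40
  P(Y=2) = 1/5 + 1/40 + 3/20 + 3/40 = 9/20
H(X|Y) = Σ_y P(y)·H(X|Y=y):
  Y=0: P(Y=0) = 13/40, P(X|Y=0) = (6/13, 0, 5/13, 2/13) → H(X|Y=0) = 1.46048
  Y=1: P(Y=1) = 9/40, P(X|Y=1) = (1/9, 2/3, 0, 2/9) → H(X|Y=1) = 1.22439
  Y=2: P(Y=2) = 9/20, P(X|Y=2) = (4/9, 1/18, 1/3, 1/6) → H(X|Y=2) = 1.71078
H(X|Y) = (13/40)·1.46048 + (9/40)·1.22439 + (9/20)·1.71078 = 1.5200 bits

I(X;Y) = H(X) - H(X|Y) = 1.9229 - 1.5200 = 0.4029 bits

Cross-check via I(X;Y) = H(X) + H(Y) - H(X,Y): computing H(Y) from the column sums and H(X,Y) from the 12 cells in the same way gives H(Y) = 1.5296 bits and H(X,Y) = 3.0496 bits, so
I(X;Y) = 1.9229 + 1.5296 - 3.0496 = 0.4029 bits ✓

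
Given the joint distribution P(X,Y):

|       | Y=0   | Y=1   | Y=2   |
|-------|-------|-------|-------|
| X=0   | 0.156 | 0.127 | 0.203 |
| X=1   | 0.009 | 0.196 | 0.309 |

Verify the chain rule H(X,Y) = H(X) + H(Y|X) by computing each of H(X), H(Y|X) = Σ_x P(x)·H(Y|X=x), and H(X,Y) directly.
H(X) = 0.9994 bits, H(Y|X) = 1.3093 bits, H(X,Y) = 2.3087 bits

Marginal of X (row sums):
  P(X=0) = 0.156 + 0.127 + 0.203 = 0.486
  P(X=1) = 0.009 + 0.196 + 0.309 = 0.514
H(X) = -[0.486·log₂(0.486) + 0.514·log₂(0.514)]
  = 0.5059 + 0.4935 = 0.9994 bits

H(Y|X) = Σ_x P(x)·H(Y|X=x):
  X=0: P(X=0) = 0.486, P(Y|X=0) = (26/81, 127/486, 203/486) → H(Y|X=0) = 1.5583
  X=1: P(X=1) = 0.514, P(Y|X=1) = (9/514, 98/257, 309/514) → H(Y|X=1) = 1.0739
H(Y|X) = 0.486·1.5583 + 0.514·1.0739 = 1.3093 bits

H(X,Y) = -Σ_{x,y} P(x,y) log₂ P(x,y). Per-cell terms -P(x,y)·log₂P(x,y):
  X=0: 0.4181, 0.3781, 0.4670
  X=1: 0.0612, 0.4608, 0.5235
Sum of the 6 terms: H(X,Y) = 2.3087 bits

Chain rule check:
  H(X) + H(Y|X) = 0.9994 + 1.3093 = 2.3087 bits
  H(X,Y) = 2.3087 bits
✓ Chain rule verified.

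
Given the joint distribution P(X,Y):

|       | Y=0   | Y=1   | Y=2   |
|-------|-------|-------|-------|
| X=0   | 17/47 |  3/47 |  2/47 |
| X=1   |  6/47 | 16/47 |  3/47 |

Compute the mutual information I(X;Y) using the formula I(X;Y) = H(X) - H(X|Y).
0.2342 bits

I(X;Y) = H(X) - H(X|Y)

Marginal of X (row sums):
  P(X=0) = 17/47 + 3/47 + 2/47 = 22/47
  P(X=1) = 6/47 + 16/47 + 3/47 = 25/47
H(X) = -[(22/47)·log₂(22/47) + (25/47)·log₂(25/47)]
  = 0.51263 + 0.48443 = 0.9971 bits

Marginal of Y (column sums):
  P(Y=0) = 17/47 + 6/47 = 23/47
  P(Y=1) = 3/47 + 16/47 = 19/47
  P(Y=2) = 2/47 + 3/47 = 5/47
H(X|Y) = Σ_y P(y)·H(X|Y=y):
  Y=0: P(Y=0) = 23/47, P(X|Y=0) = (17/23, 6/23) → H(X|Y=0) = 0.82806
  Y=1: P(Y=1) = 19/47, P(X|Y=1) = (3/19, 16/19) → H(X|Y=1) = 0.62925
  Y=2: P(Y=2) = 5/47, P(X|Y=2) = (2/5, 3/5) → H(X|Y=2) = 0.97095
H(X|Y) = (23/47)·0.82806 + (19/47)·0.62925 + (5/47)·0.97095 = 0.7629 bits

I(X;Y) = H(X) - H(X|Y) = 0.9971 - 0.7629 = 0.2342 bits

Cross-check via I(X;Y) = H(X) + H(Y) - H(X,Y): computing H(Y) from the column sums and H(X,Y) from the 6 cells in the same way gives H(Y) = 1.3767 bits and H(X,Y) = 2.1396 bits, so
I(X;Y) = 0.9971 + 1.3767 - 2.1396 = 0.2342 bits ✓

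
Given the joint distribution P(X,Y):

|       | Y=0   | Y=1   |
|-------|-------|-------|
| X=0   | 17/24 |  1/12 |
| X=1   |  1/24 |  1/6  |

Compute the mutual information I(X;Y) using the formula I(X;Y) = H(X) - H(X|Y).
0.2766 bits

I(X;Y) = H(X) - H(X|Y)

Marginal of X (row sums):
  P(X=0) = 17/24 + 1/12 = 19/24
  P(X=1) = 1/24 + 1/6 = 5/24
H(X) = -[(19/24)·log₂(19/24) + (5/24)·log₂(5/24)]
  = 0.2668 + 0.4715 = 0.7383 bits

Marginal of Y (column sums):
  P(Y=0) = 17/24 + 1/24 = 3/4
  P(Y=1) = 1/12 + 1/6 = 1/4
H(X|Y) = Σ_y P(y)·H(X|Y=y):
  Y=0: P(Y=0) = 3/4, P(X|Y=0) = (17/18, 1/18) → H(X|Y=0) = 0.3095
  Y=1: P(Y=1) = 1/4, P(X|Y=1) = (1/3, 2/3) → H(X|Y=1) = 0.9183
H(X|Y) = (3/4)·0.3095 + (1/4)·0.9183 = 0.4617 bits

I(X;Y) = H(X) - H(X|Y) = 0.7383 - 0.4617 = 0.2766 bits

Cross-check via I(X;Y) = H(X) + H(Y) - H(X,Y): computing H(Y) from the column sums and H(X,Y) from the 4 cells in the same way gives H(Y) = 0.8113 bits and H(X,Y) = 1.2730 bits, so
I(X;Y) = 0.7383 + 0.8113 - 1.2730 = 0.2766 bits ✓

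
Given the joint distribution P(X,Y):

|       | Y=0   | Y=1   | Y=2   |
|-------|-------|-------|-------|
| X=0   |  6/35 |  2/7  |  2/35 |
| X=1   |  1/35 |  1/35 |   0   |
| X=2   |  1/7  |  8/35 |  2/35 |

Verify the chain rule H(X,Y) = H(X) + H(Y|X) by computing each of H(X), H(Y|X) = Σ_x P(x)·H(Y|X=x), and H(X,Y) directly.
H(X) = 1.2532 bits, H(Y|X) = 1.3521 bits, H(X,Y) = 2.6053 bits

Marginal of X (row sums):
  P(X=0) = 6/35 + 2/7 + 2/35 = 18/35
  P(X=1) = 1/35 + 1/35 + 0 = 2/35
  P(X=2) = 1/7 + 8/35 + 2/35 = 3/7
H(X) = -[(18/35)·log₂(18/35) + (2/35)·log₂(2/35) + (3/7)·log₂(3/7)]
  = 0.49338 + 0.23596 + 0.52388 = 1.2532 bits

H(Y|X) = Σ_x P(x)·H(Y|X=x):
  X=0: P(X=0) = 18/35, P(Y|X=0) = (1/3, 5/9, 1/9) → H(Y|X=0) = 1.35164
  X=1: P(X=1) = 2/35, P(Y|X=1) = (1/2, 1/2, 0) → H(Y|X=1) = 1.00000
  X=2: P(X=2) = 3/7, P(Y|X=2) = (1/3, 8/15, 2/15) → H(Y|X=2) = 1.39958
H(Y|X) = (18/35)·1.35164 + (2/35)·1.00000 + (3/7)·1.39958 = 1.3521 bits

H(X,Y) = -Σ_{x,y} P(x,y) log₂ P(x,y). Per-cell terms -P(x,y)·log₂P(x,y):
  X=0: 0.43617, 0.51639, 0.23596
  X=1: 0.14655, 0.14655, 0.00000
  X=2: 0.40105, 0.48669, 0.23596
  (cells with P = 0 contribute 0)
Sum of the 9 terms: H(X,Y) = 2.6053 bits

Chain rule check:
  H(X) + H(Y|X) = 1.2532 + 1.3521 = 2.6053 bits
  H(X,Y) = 2.6053 bits
✓ Chain rule verified.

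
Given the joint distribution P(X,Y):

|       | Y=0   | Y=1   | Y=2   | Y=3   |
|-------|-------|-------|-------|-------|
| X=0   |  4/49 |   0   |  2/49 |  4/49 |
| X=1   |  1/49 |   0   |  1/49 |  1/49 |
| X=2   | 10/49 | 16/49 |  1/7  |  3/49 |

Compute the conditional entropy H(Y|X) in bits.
1.7238 bits

H(Y|X) = H(X,Y) - H(X)

H(X,Y) = -Σ_{x,y} P(x,y) log₂ P(x,y). Per-cell terms -P(x,y)·log₂P(x,y):
  X=0: 0.29508, 0.00000, 0.18836, 0.29508
  X=1: 0.11459, 0.00000, 0.11459, 0.11459
  X=2: 0.46791, 0.52725, 0.40105, 0.24672
  (cells with P = 0 contribute 0)
Sum of the 12 terms: H(X,Y) = 2.7652 bits

Marginal of X (row sums):
  P(X=0) = 4/49 + 0 + 2/49 + 4/49 = 10/49
  P(X=1) = 1/49 + 0 + 1/49 + 1/49 = 3/49
  P(X=2) = 10/49 + 16/49 + 1/7 + 3/49 = 36/49
H(X) = -[(10/49)·log₂(10/49) + (3/49)·log₂(3/49) + (36/49)·log₂(36/49)]
  = 0.46791 + 0.24672 + 0.32678 = 1.0414 bits

H(Y|X) = H(X,Y) - H(X) = 2.7652 - 1.0414 = 1.7238 bits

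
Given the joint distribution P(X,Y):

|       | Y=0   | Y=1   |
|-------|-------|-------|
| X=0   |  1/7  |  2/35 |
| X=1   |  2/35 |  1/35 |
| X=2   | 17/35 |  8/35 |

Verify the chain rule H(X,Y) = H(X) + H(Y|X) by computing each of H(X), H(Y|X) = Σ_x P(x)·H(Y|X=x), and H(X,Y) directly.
H(X) = 1.1149 bits, H(Y|X) = 0.8973 bits, H(X,Y) = 2.0122 bits

Marginal of X (row sums):
  P(X=0) = 1/7 + 2/35 = 1/5
  P(X=1) = 2/35 + 1/35 = 3/35
  P(X=2) = 17/35 + 8/35 = 5/7
H(X) = -[(1/5)·log₂(1/5) + (3/35)·log₂(3/35) + (5/7)·log₂(5/7)]
  = 0.46439 + 0.30380 + 0.34673 = 1.1149 bits

H(Y|X) = Σ_x P(x)·H(Y|X=x):
  X=0: P(X=0) = 1/5, P(Y|X=0) = (5/7, 2/7) → H(Y|X=0) = 0.86312
  X=1: P(X=1) = 3/35, P(Y|X=1) = (2/3, 1/3) → H(Y|X=1) = 0.91830
  X=2: P(X=2) = 5/7, P(Y|X=2) = (17/25, 8/25) → H(Y|X=2) = 0.90438
H(Y|X) = (1/5)·0.86312 + (3/35)·0.91830 + (5/7)·0.90438 = 0.8973 bits

H(X,Y) = -Σ_{x,y} P(x,y) log₂ P(x,y). Per-cell terms -P(x,y)·log₂P(x,y):
  X=0: 0.40105, 0.23596
  X=1: 0.23596, 0.14655
  X=2: 0.50603, 0.48669
Sum of the 6 terms: H(X,Y) = 2.0122 bits

Chain rule check:
  H(X) + H(Y|X) = 1.1149 + 0.8973 = 2.0122 bits
  H(X,Y) = 2.0122 bits
✓ Chain rule verified.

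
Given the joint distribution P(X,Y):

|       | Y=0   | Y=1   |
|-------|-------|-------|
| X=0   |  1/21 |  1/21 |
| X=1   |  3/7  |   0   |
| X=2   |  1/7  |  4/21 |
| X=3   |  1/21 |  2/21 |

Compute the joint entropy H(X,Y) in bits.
2.3312 bits

H(X,Y) = -Σ_{x,y} P(x,y) log₂ P(x,y). Per-cell terms -P(x,y)·log₂P(x,y):
  X=0: 0.20916, 0.20916
  X=1: 0.52388, 0.00000
  X=2: 0.40105, 0.45568
  X=3: 0.20916, 0.32308
  (cells with P = 0 contribute 0)
Sum of the 8 terms: H(X,Y) = 2.3312 bits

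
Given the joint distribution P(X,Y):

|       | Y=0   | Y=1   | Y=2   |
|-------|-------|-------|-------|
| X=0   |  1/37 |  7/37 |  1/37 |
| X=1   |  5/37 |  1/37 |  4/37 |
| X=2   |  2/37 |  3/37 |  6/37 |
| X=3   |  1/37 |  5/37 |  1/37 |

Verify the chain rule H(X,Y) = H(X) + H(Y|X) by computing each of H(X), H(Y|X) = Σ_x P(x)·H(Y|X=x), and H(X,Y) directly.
H(X) = 1.9810 bits, H(Y|X) = 1.2518 bits, H(X,Y) = 3.2328 bits

Marginal of X (row sums):
  P(X=0) = 1/37 + 7/37 + 1/37 = 9/37
  P(X=1) = 5/37 + 1/37 + 4/37 = 10/37
  P(X=2) = 2/37 + 3/37 + 6/37 = 11/37
  P(X=3) = 1/37 + 5/37 + 1/37 = 7/37
H(X) = -[(9/37)·log₂(9/37) + (10/37)·log₂(10/37) + (11/37)·log₂(11/37) + (7/37)·log₂(7/37)]
  = 0.496101 + 0.510142 + 0.520277 + 0.454451 = 1.9810 bits

H(Y|X) = Σ_x P(x)·H(Y|X=x):
  X=0: P(X=0) = 9/37, P(Y|X=0) = (1/9, 7/9, 1/9) → H(Y|X=0) = 0.986427
  X=1: P(X=1) = 10/37, P(Y|X=1) = (1/2, 1/10, 2/5) → H(Y|X=1) = 1.360964
  X=2: P(X=2) = 11/37, P(Y|X=2) = (2/11, 3/11, 6/11) → H(Y|X=2) = 1.435371
  X=3: P(X=3) = 7/37, P(Y|X=3) = (1/7, 5/7, 1/7) → H(Y|X=3) = 1.148835
H(Y|X) = (9/37)·0.986427 + (10/37)·1.360964 + (11/37)·1.435371 + (7/37)·1.148835 = 1.2518 bits

H(X,Y) = -Σ_{x,y} P(x,y) log₂ P(x,y). Per-cell terms -P(x,y)·log₂P(x,y):
  X=0: 0.140796, 0.454451, 0.140796
  X=1: 0.390206, 0.140796, 0.346968
  X=2: 0.227538, 0.293878, 0.425593
  X=3: 0.140796, 0.390206, 0.140796
Sum of the 12 terms: H(X,Y) = 3.2328 bits

Chain rule check:
  H(X) + H(Y|X) = 1.9810 + 1.2518 = 3.2328 bits
  H(X,Y) = 3.2328 bits
✓ Chain rule verified.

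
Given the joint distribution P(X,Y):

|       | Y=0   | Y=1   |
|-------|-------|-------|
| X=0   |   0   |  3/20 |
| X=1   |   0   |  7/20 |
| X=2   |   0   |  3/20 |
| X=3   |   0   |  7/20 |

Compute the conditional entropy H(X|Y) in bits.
1.8813 bits

H(X|Y) = H(X,Y) - H(Y)

H(X,Y) = -Σ_{x,y} P(x,y) log₂ P(x,y). Per-cell terms -P(x,y)·log₂P(x,y):
  X=0: 0.00000, 0.41054
  X=1: 0.00000, 0.53010
  X=2: 0.00000, 0.41054
  X=3: 0.00000, 0.53010
  (cells with P = 0 contribute 0)
Sum of the 8 terms: H(X,Y) = 1.8813 bits

Marginal of Y (column sums):
  P(Y=0) = 0 + 0 + 0 + 0 = 0
  P(Y=1) = 3/20 + 7/20 + 3/20 + 7/20 = 1
H(Y) = -[1·log₂(1)]   (outcomes with P = 0 contribute 0)
  = 0.0000 bits

H(X|Y) = H(X,Y) - H(Y) = 1.8813 - 0.0000 = 1.8813 bits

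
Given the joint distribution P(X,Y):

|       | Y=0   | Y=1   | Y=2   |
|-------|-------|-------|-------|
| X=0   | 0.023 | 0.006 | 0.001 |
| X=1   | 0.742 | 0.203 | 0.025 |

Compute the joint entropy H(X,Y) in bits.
1.0989 bits

H(X,Y) = -Σ_{x,y} P(x,y) log₂ P(x,y). Per-cell terms -P(x,y)·log₂P(x,y):
  X=0: 0.1252, 0.0443, 0.0100
  X=1: 0.3194, 0.4670, 0.1330
Sum of the 6 terms: H(X,Y) = 1.0989 bits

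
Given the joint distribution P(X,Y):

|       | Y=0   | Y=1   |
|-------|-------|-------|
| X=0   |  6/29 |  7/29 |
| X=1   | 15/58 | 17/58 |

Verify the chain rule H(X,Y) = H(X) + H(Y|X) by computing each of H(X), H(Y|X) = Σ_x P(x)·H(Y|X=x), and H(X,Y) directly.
H(X) = 0.9923 bits, H(Y|X) = 0.9965 bits, H(X,Y) = 1.9888 bits

Marginal of X (row sums):
  P(X=0) = 6/29 + 7/29 = 13/29
  P(X=1) = 15/58 + 17/58 = 16/29
H(X) = -[(13/29)·log₂(13/29) + (16/29)·log₂(16/29)]
  = 0.5189 + 0.4734 = 0.9923 bits

H(Y|X) = Σ_x P(x)·H(Y|X=x):
  X=0: P(X=0) = 13/29, P(Y|X=0) = (6/13, 7/13) → H(Y|X=0) = 0.9957
  X=1: P(X=1) = 16/29, P(Y|X=1) = (15/32, 17/32) → H(Y|X=1) = 0.9972
H(Y|X) = (13/29)·0.9957 + (16/29)·0.9972 = 0.9965 bits

H(X,Y) = -Σ_{x,y} P(x,y) log₂ P(x,y). Per-cell terms -P(x,y)·log₂P(x,y):
  X=0: 0.4703, 0.4950
  X=1: 0.5046, 0.5189
Sum of the 4 terms: H(X,Y) = 1.9888 bits

Chain rule check:
  H(X) + H(Y|X) = 0.9923 + 0.9965 = 1.9888 bits
  H(X,Y) = 1.9888 bits
✓ Chain rule verified.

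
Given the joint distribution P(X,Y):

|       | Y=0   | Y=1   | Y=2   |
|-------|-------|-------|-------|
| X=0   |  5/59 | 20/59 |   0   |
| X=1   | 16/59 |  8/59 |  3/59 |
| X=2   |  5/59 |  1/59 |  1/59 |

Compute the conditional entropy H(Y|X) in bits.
1.0461 bits

H(Y|X) = H(X,Y) - H(X)

H(X,Y) = -Σ_{x,y} P(x,y) log₂ P(x,y). Per-cell terms -P(x,y)·log₂P(x,y):
  X=0: 0.3017555, 0.5290559, 0.0000000
  X=1: 0.5105473, 0.3908669, 0.2185261
  X=2: 0.3017555, 0.0997058, 0.0997058
  (cells with P = 0 contribute 0)
Sum of the 9 terms: H(X,Y) = 2.451919 bits

Marginal of X (row sums):
  P(X=0) = 5/59 + 20/59 + 0 = 25/59
  P(X=1) = 16/59 + 8/59 + 3/59 = 27/59
  P(X=2) = 5/59 + 1/59 + 1/59 = 7/59
H(X) = -[(25/59)·log₂(25/59) + (27/59)·log₂(27/59) + (7/59)·log₂(7/59)]
  = 0.5249097 + 0.5160915 + 0.3648647 = 1.405866 bits

H(Y|X) = H(X,Y) - H(X) = 2.451919 - 1.405866 = 1.0461 bits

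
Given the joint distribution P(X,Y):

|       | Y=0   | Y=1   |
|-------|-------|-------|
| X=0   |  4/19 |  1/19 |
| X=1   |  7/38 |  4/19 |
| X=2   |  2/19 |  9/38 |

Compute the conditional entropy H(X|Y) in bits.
1.4537 bits

H(X|Y) = H(X,Y) - H(Y)

H(X,Y) = -Σ_{x,y} P(x,y) log₂ P(x,y). Per-cell terms -P(x,y)·log₂P(x,y):
  X=0: 0.4732, 0.2236
  X=1: 0.4496, 0.4732
  X=2: 0.3419, 0.4922
Sum of the 6 terms: H(X,Y) = 2.4537 bits

Marginal of Y (column sums):
  P(Y=0) = 4/19 + 7/38 + 2/19 = 1/2
  P(Y=1) = 1/19 + 4/19 + 9/38 = 1/2
H(Y) = -[(1/2)·log₂(1/2) + (1/2)·log₂(1/2)]
  = 0.5000 + 0.5000 = 1.0000 bits

H(X|Y) = H(X,Y) - H(Y) = 2.4537 - 1.0000 = 1.4537 bits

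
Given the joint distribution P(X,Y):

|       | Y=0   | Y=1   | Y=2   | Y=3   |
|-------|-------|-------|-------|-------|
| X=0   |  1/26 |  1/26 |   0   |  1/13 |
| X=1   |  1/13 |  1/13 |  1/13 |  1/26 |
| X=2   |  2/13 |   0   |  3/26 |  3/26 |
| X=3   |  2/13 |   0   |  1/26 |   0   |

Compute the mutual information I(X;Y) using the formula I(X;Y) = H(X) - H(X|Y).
0.3620 bits

I(X;Y) = H(X) - H(X|Y)

Marginal of X (row sums):
  P(X=0) = 1/26 + 1/26 + 0 + 1/13 = 2/13
  P(X=1) = 1/13 + 1/13 + 1/13 + 1/26 = 7/26
  P(X=2) = 2/13 + 0 + 3/26 + 3/26 = 5/13
  P(X=3) = 2/13 + 0 + 1/26 + 0 = 5/26
H(X) = -[(2/13)·log₂(2/13) + (7/26)·log₂(7/26) + (5/13)·log₂(5/13) + (5/26)·log₂(5/26)]
  = 0.41545 + 0.50968 + 0.53020 + 0.45741 = 1.9127 bits

Marginal of Y (column sums):
  P(Y=0) = 1/26 + 1/13 + 2/13 + 2/13 = 11/26
  P(Y=1) = 1/26 + 1/13 + 0 + 0 = 3/26
  P(Y=2) = 0 + 1/13 + 3/26 + 1/26 = 3/13
  P(Y=3) = 1/13 + 1/26 + 3/26 + 0 = 3/13
H(X|Y) = Σ_y P(y)·H(X|Y=y):
  Y=0: P(Y=0) = 11/26, P(X|Y=0) = (1/11, 2/11, 4/11, 4/11) → H(X|Y=0) = 1.82307
  Y=1: P(Y=1) = 3/26, P(X|Y=1) = (1/3, 2/3, 0, 0) → H(X|Y=1) = 0.91830
  Y=2: P(Y=2) = 3/13, P(X|Y=2) = (0, 1/3, 1/2, 1/6) → H(X|Y=2) = 1.45915
  Y=3: P(Y=3) = 3/13, P(X|Y=3) = (1/3, 1/6, 1/2, 0) → H(X|Y=3) = 1.45915
H(X|Y) = (11/26)·1.82307 + (3/26)·0.91830 + (3/13)·1.45915 + (3/13)·1.45915 = 1.5507 bits

I(X;Y) = H(X) - H(X|Y) = 1.9127 - 1.5507 = 0.3620 bits

Cross-check via I(X;Y) = H(X) + H(Y) - H(X,Y): computing H(Y) from the column sums and H(X,Y) from the 16 cells in the same way gives H(Y) = 1.8609 bits and H(X,Y) = 3.4116 bits, so
I(X;Y) = 1.9127 + 1.8609 - 3.4116 = 0.3620 bits ✓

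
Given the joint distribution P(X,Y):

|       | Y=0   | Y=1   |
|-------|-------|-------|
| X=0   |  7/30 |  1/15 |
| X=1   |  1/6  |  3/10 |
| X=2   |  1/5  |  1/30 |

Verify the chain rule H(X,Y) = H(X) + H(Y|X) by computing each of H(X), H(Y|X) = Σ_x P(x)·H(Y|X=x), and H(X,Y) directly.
H(X) = 1.5241 bits, H(Y|X) = 0.8061 bits, H(X,Y) = 2.3302 bits

Marginal of X (row sums):
  P(X=0) = 7/30 + 1/15 = 3/10
  P(X=1) = 1/6 + 3/10 = 7/15
  P(X=2) = 1/5 + 1/30 = 7/30
H(X) = -[(3/10)·log₂(3/10) + (7/15)·log₂(7/15) + (7/30)·log₂(7/30)]
  = 0.52109 + 0.51312 + 0.48989 = 1.5241 bits

H(Y|X) = Σ_x P(x)·H(Y|X=x):
  X=0: P(X=0) = 3/10, P(Y|X=0) = (7/9, 2/9) → H(Y|X=0) = 0.76420
  X=1: P(X=1) = 7/15, P(Y|X=1) = (5/14, 9/14) → H(Y|X=1) = 0.94029
  X=2: P(X=2) = 7/30, P(Y|X=2) = (6/7, 1/7) → H(Y|X=2) = 0.59167
H(Y|X) = (3/10)·0.76420 + (7/15)·0.94029 + (7/30)·0.59167 = 0.8061 bits

H(X,Y) = -Σ_{x,y} P(x,y) log₂ P(x,y). Per-cell terms -P(x,y)·log₂P(x,y):
  X=0: 0.48989, 0.26046
  X=1: 0.43083, 0.52109
  X=2: 0.46439, 0.16356
Sum of the 6 terms: H(X,Y) = 2.3302 bits

Chain rule check:
  H(X) + H(Y|X) = 1.5241 + 0.8061 = 2.3302 bits
  H(X,Y) = 2.3302 bits
✓ Chain rule verified.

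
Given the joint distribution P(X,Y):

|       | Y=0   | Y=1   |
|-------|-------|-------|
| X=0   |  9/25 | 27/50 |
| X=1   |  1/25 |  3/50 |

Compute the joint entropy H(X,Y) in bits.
1.4399 bits

H(X,Y) = -Σ_{x,y} P(x,y) log₂ P(x,y). Per-cell terms -P(x,y)·log₂P(x,y):
  X=0: 0.5306, 0.4800
  X=1: 0.1858, 0.2435
Sum of the 4 terms: H(X,Y) = 1.4399 bits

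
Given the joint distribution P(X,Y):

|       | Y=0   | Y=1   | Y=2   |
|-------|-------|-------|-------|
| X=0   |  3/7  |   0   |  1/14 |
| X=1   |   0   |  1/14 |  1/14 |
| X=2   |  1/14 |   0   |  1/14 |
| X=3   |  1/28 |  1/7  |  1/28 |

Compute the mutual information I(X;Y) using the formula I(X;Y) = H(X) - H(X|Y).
0.6089 bits

I(X;Y) = H(X) - H(X|Y)

Marginal of X (row sums):
  P(X=0) = 3/7 + 0 + 1/14 = 1/2
  P(X=1) = 0 + 1/14 + 1/14 = 1/7
  P(X=2) = 1/14 + 0 + 1/14 = 1/7
  P(X=3) = 1/28 + 1/7 + 1/28 = 3/14
H(X) = -[(1/2)·log₂(1/2) + (1/7)·log₂(1/7) + (1/7)·log₂(1/7) + (3/14)·log₂(3/14)]
  = 0.50000 + 0.40105 + 0.40105 + 0.47623 = 1.77833 bits

Marginal of Y (column sums):
  P(Y=0) = 3/7 + 0 + 1/14 + 1/28 = 15/28
  P(Y=1) = 0 + 1/14 + 0 + 1/7 = 3/14
  P(Y=2) = 1/14 + 1/14 + 1/14 + 1/28 = 1/4
H(X|Y) = Σ_y P(y)·H(X|Y=y):
  Y=0: P(Y=0) = 15/28, P(X|Y=0) = (4/5, 0, 2/15, 1/15) → H(X|Y=0) = 0.90559
  Y=1: P(Y=1) = 3/14, P(X|Y=1) = (0, 1/3, 0, 2/3) → H(X|Y=1) = 0.91830
  Y=2: P(Y=2) = 1/4, P(X|Y=2) = (2/7, 2/7, 2/7, 1/7) → H(X|Y=2) = 1.95021
H(X|Y) = (15/28)·0.90559 + (3/14)·0.91830 + (1/4)·1.95021 = 1.16947 bits

I(X;Y) = H(X) - H(X|Y) = 1.77833 - 1.16947 = 0.6089 bits

Cross-check via I(X;Y) = H(X) + H(Y) - H(X,Y): computing H(Y) from the column sums and H(X,Y) from the 12 cells in the same way gives H(Y) = 1.45862 bits and H(X,Y) = 2.62809 bits, so
I(X;Y) = 1.77833 + 1.45862 - 2.62809 = 0.6089 bits ✓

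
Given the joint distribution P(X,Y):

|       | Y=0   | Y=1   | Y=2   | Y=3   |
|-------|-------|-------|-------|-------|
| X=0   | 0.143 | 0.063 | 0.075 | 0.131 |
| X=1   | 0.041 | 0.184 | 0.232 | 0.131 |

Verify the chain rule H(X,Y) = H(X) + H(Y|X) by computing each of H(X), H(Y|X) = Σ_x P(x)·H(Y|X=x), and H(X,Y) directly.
H(X) = 0.9775 bits, H(Y|X) = 1.8509 bits, H(X,Y) = 2.8284 bits

Marginal of X (row sums):
  P(X=0) = 0.143 + 0.063 + 0.075 + 0.131 = 0.412
  P(X=1) = 0.041 + 0.184 + 0.232 + 0.131 = 0.588
H(X) = -[0.412·log₂(0.412) + 0.588·log₂(0.588)]
  = 0.52706 + 0.45047 = 0.9775 bits

H(Y|X) = Σ_x P(x)·H(Y|X=x):
  X=0: P(X=0) = 0.412, P(Y|X=0) = (143/412, 63/412, 75/412, 131/412) → H(Y|X=0) = 1.91716
  X=1: P(X=1) = 0.588, P(Y|X=1) = (41/588, 46/147, 58/147, 131/588) → H(Y|X=1) = 1.80439
H(Y|X) = 0.412·1.91716 + 0.588·1.80439 = 1.8509 bits

H(X,Y) = -Σ_{x,y} P(x,y) log₂ P(x,y). Per-cell terms -P(x,y)·log₂P(x,y):
  X=0: 0.40125, 0.25128, 0.28027, 0.38414
  X=1: 0.18894, 0.44937, 0.48901, 0.38414
Sum of the 8 terms: H(X,Y) = 2.8284 bits

Chain rule check:
  H(X) + H(Y|X) = 0.9775 + 1.8509 = 2.8284 bits
  H(X,Y) = 2.8284 bits
✓ Chain rule verified.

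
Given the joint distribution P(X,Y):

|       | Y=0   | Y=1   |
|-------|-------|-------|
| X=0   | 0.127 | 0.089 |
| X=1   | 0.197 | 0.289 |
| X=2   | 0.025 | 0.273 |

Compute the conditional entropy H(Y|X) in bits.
0.8084 bits

H(Y|X) = H(X,Y) - H(X)

H(X,Y) = -Σ_{x,y} P(x,y) log₂ P(x,y). Per-cell terms -P(x,y)·log₂P(x,y):
  X=0: 0.378092, 0.310615
  X=1: 0.461715, 0.517558
  X=2: 0.133048, 0.511336
Sum of the 6 terms: H(X,Y) = 2.31236 bits

Marginal of X (row sums):
  P(X=0) = 0.127 + 0.089 = 0.216
  P(X=1) = 0.197 + 0.289 = 0.486
  P(X=2) = 0.025 + 0.273 = 0.298
H(X) = -[0.216·log₂(0.216) + 0.486·log₂(0.486) + 0.298·log₂(0.298)]
  = 0.477554 + 0.505912 + 0.520491 = 1.50396 bits

H(Y|X) = H(X,Y) - H(X) = 2.31236 - 1.50396 = 0.8084 bits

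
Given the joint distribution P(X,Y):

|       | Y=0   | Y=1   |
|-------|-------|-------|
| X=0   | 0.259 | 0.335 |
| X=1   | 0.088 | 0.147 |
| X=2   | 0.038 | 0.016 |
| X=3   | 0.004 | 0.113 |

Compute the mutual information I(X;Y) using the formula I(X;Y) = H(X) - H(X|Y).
0.0805 bits

I(X;Y) = H(X) - H(X|Y)

Marginal of X (row sums):
  P(X=0) = 0.259 + 0.335 = 0.594
  P(X=1) = 0.088 + 0.147 = 0.235
  P(X=2) = 0.038 + 0.016 = 0.054
  P(X=3) = 0.004 + 0.113 = 0.117
H(X) = -[0.594·log₂(0.594) + 0.235·log₂(0.235) + 0.054·log₂(0.054) + 0.117·log₂(0.117)]
  = 0.44637 + 0.49098 + 0.22739 + 0.36216 = 1.5269 bits

Marginal of Y (column sums):
  P(Y=0) = 0.259 + 0.088 + 0.038 + 0.004 = 0.389
  P(Y=1) = 0.335 + 0.147 + 0.016 + 0.113 = 0.611
H(X|Y) = Σ_y P(y)·H(X|Y=y):
  Y=0: P(Y=0) = 0.389, P(X|Y=0) = (259/389, 88/389, 38/389, 4/389) → H(X|Y=0) = 1.27148
  Y=1: P(Y=1) = 0.611, P(X|Y=1) = (335/611, 147/611, 16/611, 113/611) → H(X|Y=1) = 1.55778
H(X|Y) = 0.389·1.27148 + 0.611·1.55778 = 1.4464 bits

I(X;Y) = H(X) - H(X|Y) = 1.5269 - 1.4464 = 0.0805 bits

Cross-check via I(X;Y) = H(X) + H(Y) - H(X,Y): computing H(Y) from the column sums and H(X,Y) from the 8 cells in the same way gives H(Y) = 0.9642 bits and H(X,Y) = 2.4106 bits, so
I(X;Y) = 1.5269 + 0.9642 - 2.4106 = 0.0805 bits ✓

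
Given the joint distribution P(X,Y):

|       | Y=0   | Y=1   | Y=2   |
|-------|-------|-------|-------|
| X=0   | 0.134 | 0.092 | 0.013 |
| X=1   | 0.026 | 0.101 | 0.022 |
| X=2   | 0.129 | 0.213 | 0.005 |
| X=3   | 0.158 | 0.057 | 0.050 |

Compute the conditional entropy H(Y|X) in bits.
1.2053 bits

H(Y|X) = H(X,Y) - H(X)

H(X,Y) = -Σ_{x,y} P(x,y) log₂ P(x,y). Per-cell terms -P(x,y)·log₂P(x,y):
  X=0: 0.388559, 0.316684, 0.081449
  X=1: 0.136899, 0.334065, 0.121140
  X=2: 0.381138, 0.475219, 0.038219
  X=3: 0.420597, 0.235575, 0.216096
Sum of the 12 terms: H(X,Y) = 3.14564 bits

Marginal of X (row sums):
  P(X=0) = 0.134 + 0.092 + 0.013 = 0.239
  P(X=1) = 0.026 + 0.101 + 0.022 = 0.149
  P(X=2) = 0.129 + 0.213 + 0.005 = 0.347
  P(X=3) = 0.158 + 0.057 + 0.050 = 0.265
H(X) = -[0.239·log₂(0.239) + 0.149·log₂(0.149) + 0.347·log₂(0.347) + 0.265·log₂(0.265)]
  = 0.493515 + 0.409246 + 0.529866 + 0.507723 = 1.94035 bits

H(Y|X) = H(X,Y) - H(X) = 3.14564 - 1.94035 = 1.2053 bits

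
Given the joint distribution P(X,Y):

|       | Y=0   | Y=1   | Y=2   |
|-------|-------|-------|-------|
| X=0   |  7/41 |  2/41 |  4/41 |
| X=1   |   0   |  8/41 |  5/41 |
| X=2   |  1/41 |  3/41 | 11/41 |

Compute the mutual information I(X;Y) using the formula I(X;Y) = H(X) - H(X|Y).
0.3505 bits

I(X;Y) = H(X) - H(X|Y)

Marginal of X (row sums):
  P(X=0) = 7/41 + 2/41 + 4/41 = 13/41
  P(X=1) = 0 + 8/41 + 5/41 = 13/41
  P(X=2) = 1/41 + 3/41 + 11/41 = 15/41
H(X) = -[(13/41)·log₂(13/41) + (13/41)·log₂(13/41) + (15/41)·log₂(15/41)]
  = 0.52543 + 0.52543 + 0.53073 = 1.5816 bits

Marginal of Y (column sums):
  P(Y=0) = 7/41 + 0 + 1/41 = 8/41
  P(Y=1) = 2/41 + 8/41 + 3/41 = 13/41
  P(Y=2) = 4/41 + 5/41 + 11/41 = 20/41
H(X|Y) = Σ_y P(y)·H(X|Y=y):
  Y=0: P(Y=0) = 8/41, P(X|Y=0) = (7/8, 0, 1/8) → H(X|Y=0) = 0.54356
  Y=1: P(Y=1) = 13/41, P(X|Y=1) = (2/13, 8/13, 3/13) → H(X|Y=1) = 1.33468
  Y=2: P(Y=2) = 20/41, P(X|Y=2) = (1/5, 1/4, 11/20) → H(X|Y=2) = 1.43876
H(X|Y) = (8/41)·0.54356 + (13/41)·1.33468 + (20/41)·1.43876 = 1.2311 bits

I(X;Y) = H(X) - H(X|Y) = 1.5816 - 1.2311 = 0.3505 bits

Cross-check via I(X;Y) = H(X) + H(Y) - H(X,Y): computing H(Y) from the column sums and H(X,Y) from the 9 cells in the same way gives H(Y) = 1.4906 bits and H(X,Y) = 2.7217 bits, so
I(X;Y) = 1.5816 + 1.4906 - 2.7217 = 0.3505 bits ✓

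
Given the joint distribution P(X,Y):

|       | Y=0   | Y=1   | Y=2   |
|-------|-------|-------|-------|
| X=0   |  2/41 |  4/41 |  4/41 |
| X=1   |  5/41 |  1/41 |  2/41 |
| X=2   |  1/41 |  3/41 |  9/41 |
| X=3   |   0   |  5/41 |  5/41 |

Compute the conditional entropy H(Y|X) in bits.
1.2300 bits

H(Y|X) = H(X,Y) - H(X)

H(X,Y) = -Σ_{x,y} P(x,y) log₂ P(x,y). Per-cell terms -P(x,y)·log₂P(x,y):
  X=0: 0.21256, 0.32757, 0.32757
  X=1: 0.37020, 0.13067, 0.21256
  X=2: 0.13067, 0.27604, 0.48021
  X=3: 0.00000, 0.37020, 0.37020
  (cells with P = 0 contribute 0)
Sum of the 12 terms: H(X,Y) = 3.20845 bits

Marginal of X (row sums):
  P(X=0) = 2/41 + 4/41 + 4/41 = 10/41
  P(X=1) = 5/41 + 1/41 + 2/41 = 8/41
  P(X=2) = 1/41 + 3/41 + 9/41 = 13/41
  P(X=3) = 0 + 5/41 + 5/41 = 10/41
H(X) = -[(10/41)·log₂(10/41) + (8/41)·log₂(8/41) + (13/41)·log₂(13/41) + (10/41)·log₂(10/41)]
  = 0.49649 + 0.46001 + 0.52543 + 0.49649 = 1.97842 bits

H(Y|X) = H(X,Y) - H(X) = 3.20845 - 1.97842 = 1.2300 bits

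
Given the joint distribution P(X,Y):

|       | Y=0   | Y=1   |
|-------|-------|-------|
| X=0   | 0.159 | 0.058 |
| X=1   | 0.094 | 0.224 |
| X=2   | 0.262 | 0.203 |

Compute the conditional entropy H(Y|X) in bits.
0.9198 bits

H(Y|X) = H(X,Y) - H(X)

H(X,Y) = -Σ_{x,y} P(x,y) log₂ P(x,y). Per-cell terms -P(x,y)·log₂P(x,y):
  X=0: 0.421811, 0.238253
  X=1: 0.320652, 0.483488
  X=2: 0.506279, 0.466991
Sum of the 6 terms: H(X,Y) = 2.43747 bits

Marginal of X (row sums):
  P(X=0) = 0.159 + 0.058 = 0.217
  P(X=1) = 0.094 + 0.224 = 0.318
  P(X=2) = 0.262 + 0.203 = 0.465
H(X) = -[0.217·log₂(0.217) + 0.318·log₂(0.318) + 0.465·log₂(0.465)]
  = 0.478319 + 0.525623 + 0.513684 = 1.51763 bits

H(Y|X) = H(X,Y) - H(X) = 2.43747 - 1.51763 = 0.9198 bits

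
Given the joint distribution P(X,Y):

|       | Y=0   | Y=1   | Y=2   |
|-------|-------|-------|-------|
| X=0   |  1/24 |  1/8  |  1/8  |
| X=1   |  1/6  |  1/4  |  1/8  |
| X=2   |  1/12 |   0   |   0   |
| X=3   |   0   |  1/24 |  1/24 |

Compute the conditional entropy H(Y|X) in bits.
1.3326 bits

H(Y|X) = H(X,Y) - H(X)

H(X,Y) = -Σ_{x,y} P(x,y) log₂ P(x,y). Per-cell terms -P(x,y)·log₂P(x,y):
  X=0: 0.19104, 0.37500, 0.37500
  X=1: 0.43083, 0.50000, 0.37500
  X=2: 0.29875, 0.00000, 0.00000
  X=3: 0.00000, 0.19104, 0.19104
  (cells with P = 0 contribute 0)
Sum of the 12 terms: H(X,Y) = 2.9277 bits

Marginal of X (row sums):
  P(X=0) = 1/24 + 1/8 + 1/8 = 7/24
  P(X=1) = 1/6 + 1/4 + 1/8 = 13/24
  P(X=2) = 1/12 + 0 + 0 = 1/12
  P(X=3) = 0 + 1/24 + 1/24 = 1/12
H(X) = -[(7/24)·log₂(7/24) + (13/24)·log₂(13/24) + (1/12)·log₂(1/12) + (1/12)·log₂(1/12)]
  = 0.51847 + 0.47912 + 0.29875 + 0.29875 = 1.5951 bits

H(Y|X) = H(X,Y) - H(X) = 2.9277 - 1.5951 = 1.3326 bits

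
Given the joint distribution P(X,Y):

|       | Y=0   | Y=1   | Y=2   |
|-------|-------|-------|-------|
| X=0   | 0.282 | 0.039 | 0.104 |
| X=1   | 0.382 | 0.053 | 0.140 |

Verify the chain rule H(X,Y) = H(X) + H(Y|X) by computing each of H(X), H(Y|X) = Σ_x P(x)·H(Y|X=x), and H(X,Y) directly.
H(X) = 0.9837 bits, H(Y|X) = 1.2055 bits, H(X,Y) = 2.1892 bits

Marginal of X (row sums):
  P(X=0) = 0.282 + 0.039 + 0.104 = 0.425
  P(X=1) = 0.382 + 0.053 + 0.140 = 0.575
H(X) = -[0.425·log₂(0.425) + 0.575·log₂(0.575)]
  = 0.5246 + 0.4591 = 0.9837 bits

H(Y|X) = Σ_x P(x)·H(Y|X=x):
  X=0: P(X=0) = 0.425, P(Y|X=0) = (282/425, 39/425, 104/425) → H(Y|X=0) = 1.2058
  X=1: P(X=1) = 0.575, P(Y|X=1) = (382/575, 53/575, 28/115) → H(Y|X=1) = 1.2052
H(Y|X) = 0.425·1.2058 + 0.575·1.2052 = 1.2055 bits

H(X,Y) = -Σ_{x,y} P(x,y) log₂ P(x,y). Per-cell terms -P(x,y)·log₂P(x,y):
  X=0: 0.5150, 0.1825, 0.3396
  X=1: 0.5304, 0.2246, 0.3971
Sum of the 6 terms: H(X,Y) = 2.1892 bits

Chain rule check:
  H(X) + H(Y|X) = 0.9837 + 1.2055 = 2.1892 bits
  H(X,Y) = 2.1892 bits
✓ Chain rule verified.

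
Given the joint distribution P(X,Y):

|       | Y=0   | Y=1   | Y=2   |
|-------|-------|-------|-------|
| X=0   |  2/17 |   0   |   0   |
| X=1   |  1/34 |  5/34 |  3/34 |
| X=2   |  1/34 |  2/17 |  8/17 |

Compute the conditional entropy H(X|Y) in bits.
0.8349 bits

H(X|Y) = H(X,Y) - H(Y)

H(X,Y) = -Σ_{x,y} P(x,y) log₂ P(x,y). Per-cell terms -P(x,y)·log₂P(x,y):
  X=0: 0.36323, 0.00000, 0.00000
  X=1: 0.14963, 0.40670, 0.30904
  X=2: 0.14963, 0.36323, 0.51175
  (cells with P = 0 contribute 0)
Sum of the 9 terms: H(X,Y) = 2.25321 bits

Marginal of Y (column sums):
  P(Y=0) = 2/17 + 1/34 + 1/34 = 3/17
  P(Y=1) = 0 + 5/34 + 2/17 = 9/34
  P(Y=2) = 0 + 3/34 + 8/17 = 19/34
H(Y) = -[(3/17)·log₂(3/17) + (9/34)·log₂(9/34) + (19/34)·log₂(19/34)]
  = 0.44162 + 0.50758 + 0.46915 = 1.41835 bits

H(X|Y) = H(X,Y) - H(Y) = 2.25321 - 1.41835 = 0.8349 bits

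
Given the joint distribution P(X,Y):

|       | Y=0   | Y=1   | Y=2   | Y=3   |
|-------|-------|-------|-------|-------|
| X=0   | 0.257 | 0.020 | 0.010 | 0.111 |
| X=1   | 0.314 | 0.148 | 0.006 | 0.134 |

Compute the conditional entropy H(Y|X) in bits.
1.4309 bits

H(Y|X) = H(X,Y) - H(X)

H(X,Y) = -Σ_{x,y} P(x,y) log₂ P(x,y). Per-cell terms -P(x,y)·log₂P(x,y):
  X=0: 0.50376, 0.11288, 0.06644, 0.35202
  X=1: 0.52475, 0.40794, 0.04428, 0.38856
Sum of the 8 terms: H(X,Y) = 2.40063 bits

Marginal of X (row sums):
  P(X=0) = 0.257 + 0.020 + 0.010 + 0.111 = 0.398
  P(X=1) = 0.314 + 0.148 + 0.006 + 0.134 = 0.602
H(X) = -[0.398·log₂(0.398) + 0.602·log₂(0.602)]
  = 0.52901 + 0.44076 = 0.96977 bits

H(Y|X) = H(X,Y) - H(X) = 2.40063 - 0.96977 = 1.4309 bits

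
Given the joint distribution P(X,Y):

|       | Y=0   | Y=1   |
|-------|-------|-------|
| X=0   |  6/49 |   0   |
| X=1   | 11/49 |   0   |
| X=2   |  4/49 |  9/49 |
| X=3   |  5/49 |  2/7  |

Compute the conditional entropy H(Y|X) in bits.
0.5587 bits

H(Y|X) = H(X,Y) - H(X)

H(X,Y) = -Σ_{x,y} P(x,y) log₂ P(x,y). Per-cell terms -P(x,y)·log₂P(x,y):
  X=0: 0.370989, 0.000000
  X=1: 0.483838, 0.000000
  X=2: 0.295078, 0.449042
  X=3: 0.335998, 0.516387
  (cells with P = 0 contribute 0)
Sum of the 8 terms: H(X,Y) = 2.45133 bits

Marginal of X (row sums):
  P(X=0) = 6/49 + 0 = 6/49
  P(X=1) = 11/49 + 0 = 11/49
  P(X=2) = 4/49 + 9/49 = 13/49
  P(X=3) = 5/49 + 2/7 = 19/49
H(X) = -[(6/49)·log₂(6/49) + (11/49)·log₂(11/49) + (13/49)·log₂(13/49) + (19/49)·log₂(19/49)]
  = 0.370989 + 0.483838 + 0.507868 + 0.529977 = 1.89267 bits

H(Y|X) = H(X,Y) - H(X) = 2.45133 - 1.89267 = 0.5587 bits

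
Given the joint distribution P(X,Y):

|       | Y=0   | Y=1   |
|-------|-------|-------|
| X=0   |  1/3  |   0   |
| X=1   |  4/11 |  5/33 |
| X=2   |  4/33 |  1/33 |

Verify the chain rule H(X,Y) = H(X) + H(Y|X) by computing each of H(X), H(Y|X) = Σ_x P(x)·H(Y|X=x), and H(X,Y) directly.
H(X) = 1.4338 bits, H(Y|X) = 0.5596 bits, H(X,Y) = 1.9934 bits

Marginal of X (row sums):
  P(X=0) = 1/3 + 0 = 1/3
  P(X=1) = 4/11 + 5/33 = 17/33
  P(X=2) = 4/33 + 1/33 = 5/33
H(X) = -[(1/3)·log₂(1/3) + (17/33)·log₂(17/33) + (5/33)·log₂(5/33)]
  = 0.5283 + 0.4930 + 0.4125 = 1.4338 bits

H(Y|X) = Σ_x P(x)·H(Y|X=x):
  X=0: P(X=0) = 1/3, P(Y|X=0) = (1, 0) → H(Y|X=0) = 0.0000
  X=1: P(X=1) = 17/33, P(Y|X=1) = (12/17, 5/17) → H(Y|X=1) = 0.8740
  X=2: P(X=2) = 5/33, P(Y|X=2) = (4/5, 1/5) → H(Y|X=2) = 0.7219
H(Y|X) = (1/3)·0.0000 + (17/33)·0.8740 + (5/33)·0.7219 = 0.5596 bits

H(X,Y) = -Σ_{x,y} P(x,y) log₂ P(x,y). Per-cell terms -P(x,y)·log₂P(x,y):
  X=0: 0.5283, 0.0000
  X=1: 0.5307, 0.4125
  X=2: 0.3690, 0.1529
  (cells with P = 0 contribute 0)
Sum of the 6 terms: H(X,Y) = 1.9934 bits

Chain rule check:
  H(X) + H(Y|X) = 1.4338 + 0.5596 = 1.9934 bits
  H(X,Y) = 1.9934 bits
✓ Chain rule verified.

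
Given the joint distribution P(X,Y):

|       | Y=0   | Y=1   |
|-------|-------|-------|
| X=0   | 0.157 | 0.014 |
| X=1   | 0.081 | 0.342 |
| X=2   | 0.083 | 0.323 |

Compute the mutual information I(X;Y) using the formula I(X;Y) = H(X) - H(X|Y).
0.2409 bits

I(X;Y) = H(X) - H(X|Y)

Marginal of X (row sums):
  P(X=0) = 0.157 + 0.014 = 0.171
  P(X=1) = 0.081 + 0.342 = 0.423
  P(X=2) = 0.083 + 0.323 = 0.406
H(X) = -[0.171·log₂(0.171) + 0.423·log₂(0.423) + 0.406·log₂(0.406)]
  = 0.43570 + 0.52506 + 0.52798 = 1.48874 bits

Marginal of Y (column sums):
  P(Y=0) = 0.157 + 0.081 + 0.083 = 0.321
  P(Y=1) = 0.014 + 0.342 + 0.323 = 0.679
H(X|Y) = Σ_y P(y)·H(X|Y=y):
  Y=0: P(Y=0) = 0.321, P(X|Y=0) = (157/321, 27/107, 83/321) → H(X|Y=0) = 1.51051
  Y=1: P(Y=1) = 0.679, P(X|Y=1) = (2/97, 342/679, 323/679) → H(X|Y=1) = 1.12370
H(X|Y) = 0.321·1.51051 + 0.679·1.12370 = 1.24787 bits

I(X;Y) = H(X) - H(X|Y) = 1.48874 - 1.24787 = 0.2409 bits

Cross-check via I(X;Y) = H(X) + H(Y) - H(X,Y): computing H(Y) from the column sums and H(X,Y) from the 6 cells in the same way gives H(Y) = 0.90547 bits and H(X,Y) = 2.15333 bits, so
I(X;Y) = 1.48874 + 0.90547 - 2.15333 = 0.2409 bits ✓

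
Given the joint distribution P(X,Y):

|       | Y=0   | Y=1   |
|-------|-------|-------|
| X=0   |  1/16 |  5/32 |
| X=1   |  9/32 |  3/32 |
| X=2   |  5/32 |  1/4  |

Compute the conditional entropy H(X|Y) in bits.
1.4218 bits

H(X|Y) = H(X,Y) - H(Y)

H(X,Y) = -Σ_{x,y} P(x,y) log₂ P(x,y). Per-cell terms -P(x,y)·log₂P(x,y):
  X=0: 0.25000, 0.41845
  X=1: 0.51471, 0.32016
  X=2: 0.41845, 0.50000
Sum of the 6 terms: H(X,Y) = 2.4218 bits

Marginal of Y (column sums):
  P(Y=0) = 1/16 + 9/32 + 5/32 = 1/2
  P(Y=1) = 5/32 + 3/32 + 1/4 = 1/2
H(Y) = -[(1/2)·log₂(1/2) + (1/2)·log₂(1/2)]
  = 0.50000 + 0.50000 = 1.0000 bits

H(X|Y) = H(X,Y) - H(Y) = 2.4218 - 1.0000 = 1.4218 bits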